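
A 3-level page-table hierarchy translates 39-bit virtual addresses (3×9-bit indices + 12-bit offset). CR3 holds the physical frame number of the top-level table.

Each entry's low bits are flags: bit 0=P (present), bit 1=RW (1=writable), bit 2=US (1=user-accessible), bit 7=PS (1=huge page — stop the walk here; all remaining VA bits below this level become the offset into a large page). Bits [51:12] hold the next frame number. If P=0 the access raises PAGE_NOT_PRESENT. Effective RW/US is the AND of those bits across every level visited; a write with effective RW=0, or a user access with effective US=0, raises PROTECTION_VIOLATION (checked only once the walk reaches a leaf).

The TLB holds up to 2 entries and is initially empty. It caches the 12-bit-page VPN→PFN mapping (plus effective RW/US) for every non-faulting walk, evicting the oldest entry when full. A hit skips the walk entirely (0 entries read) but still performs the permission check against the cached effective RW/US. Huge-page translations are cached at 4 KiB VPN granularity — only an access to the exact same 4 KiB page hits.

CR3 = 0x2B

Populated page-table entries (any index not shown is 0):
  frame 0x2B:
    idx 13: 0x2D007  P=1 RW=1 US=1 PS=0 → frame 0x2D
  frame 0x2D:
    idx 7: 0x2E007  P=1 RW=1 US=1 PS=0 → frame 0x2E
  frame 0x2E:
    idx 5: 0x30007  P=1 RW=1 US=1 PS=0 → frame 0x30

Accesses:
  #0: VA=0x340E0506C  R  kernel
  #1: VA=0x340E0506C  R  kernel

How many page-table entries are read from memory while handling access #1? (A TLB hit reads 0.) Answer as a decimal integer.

Walk each access:
#0 VA=0x340E0506C (r,kernel):
  L0 @0x2B[13] → 0x2D007  P=1,RW=1,US=1,PS=0
  L1 @0x2D[7] → 0x2E007  P=1,RW=1,US=1,PS=0
  L2 @0x2E[5] → 0x30007  P=1,RW=1,US=1,PS=0
  ✓ 0x3006C  — 3 lookups
#1 VA=0x340E0506C (r,kernel):
  TLB hit vpn=0x340E05 → PA=0x3006C

Entries read for #1: 0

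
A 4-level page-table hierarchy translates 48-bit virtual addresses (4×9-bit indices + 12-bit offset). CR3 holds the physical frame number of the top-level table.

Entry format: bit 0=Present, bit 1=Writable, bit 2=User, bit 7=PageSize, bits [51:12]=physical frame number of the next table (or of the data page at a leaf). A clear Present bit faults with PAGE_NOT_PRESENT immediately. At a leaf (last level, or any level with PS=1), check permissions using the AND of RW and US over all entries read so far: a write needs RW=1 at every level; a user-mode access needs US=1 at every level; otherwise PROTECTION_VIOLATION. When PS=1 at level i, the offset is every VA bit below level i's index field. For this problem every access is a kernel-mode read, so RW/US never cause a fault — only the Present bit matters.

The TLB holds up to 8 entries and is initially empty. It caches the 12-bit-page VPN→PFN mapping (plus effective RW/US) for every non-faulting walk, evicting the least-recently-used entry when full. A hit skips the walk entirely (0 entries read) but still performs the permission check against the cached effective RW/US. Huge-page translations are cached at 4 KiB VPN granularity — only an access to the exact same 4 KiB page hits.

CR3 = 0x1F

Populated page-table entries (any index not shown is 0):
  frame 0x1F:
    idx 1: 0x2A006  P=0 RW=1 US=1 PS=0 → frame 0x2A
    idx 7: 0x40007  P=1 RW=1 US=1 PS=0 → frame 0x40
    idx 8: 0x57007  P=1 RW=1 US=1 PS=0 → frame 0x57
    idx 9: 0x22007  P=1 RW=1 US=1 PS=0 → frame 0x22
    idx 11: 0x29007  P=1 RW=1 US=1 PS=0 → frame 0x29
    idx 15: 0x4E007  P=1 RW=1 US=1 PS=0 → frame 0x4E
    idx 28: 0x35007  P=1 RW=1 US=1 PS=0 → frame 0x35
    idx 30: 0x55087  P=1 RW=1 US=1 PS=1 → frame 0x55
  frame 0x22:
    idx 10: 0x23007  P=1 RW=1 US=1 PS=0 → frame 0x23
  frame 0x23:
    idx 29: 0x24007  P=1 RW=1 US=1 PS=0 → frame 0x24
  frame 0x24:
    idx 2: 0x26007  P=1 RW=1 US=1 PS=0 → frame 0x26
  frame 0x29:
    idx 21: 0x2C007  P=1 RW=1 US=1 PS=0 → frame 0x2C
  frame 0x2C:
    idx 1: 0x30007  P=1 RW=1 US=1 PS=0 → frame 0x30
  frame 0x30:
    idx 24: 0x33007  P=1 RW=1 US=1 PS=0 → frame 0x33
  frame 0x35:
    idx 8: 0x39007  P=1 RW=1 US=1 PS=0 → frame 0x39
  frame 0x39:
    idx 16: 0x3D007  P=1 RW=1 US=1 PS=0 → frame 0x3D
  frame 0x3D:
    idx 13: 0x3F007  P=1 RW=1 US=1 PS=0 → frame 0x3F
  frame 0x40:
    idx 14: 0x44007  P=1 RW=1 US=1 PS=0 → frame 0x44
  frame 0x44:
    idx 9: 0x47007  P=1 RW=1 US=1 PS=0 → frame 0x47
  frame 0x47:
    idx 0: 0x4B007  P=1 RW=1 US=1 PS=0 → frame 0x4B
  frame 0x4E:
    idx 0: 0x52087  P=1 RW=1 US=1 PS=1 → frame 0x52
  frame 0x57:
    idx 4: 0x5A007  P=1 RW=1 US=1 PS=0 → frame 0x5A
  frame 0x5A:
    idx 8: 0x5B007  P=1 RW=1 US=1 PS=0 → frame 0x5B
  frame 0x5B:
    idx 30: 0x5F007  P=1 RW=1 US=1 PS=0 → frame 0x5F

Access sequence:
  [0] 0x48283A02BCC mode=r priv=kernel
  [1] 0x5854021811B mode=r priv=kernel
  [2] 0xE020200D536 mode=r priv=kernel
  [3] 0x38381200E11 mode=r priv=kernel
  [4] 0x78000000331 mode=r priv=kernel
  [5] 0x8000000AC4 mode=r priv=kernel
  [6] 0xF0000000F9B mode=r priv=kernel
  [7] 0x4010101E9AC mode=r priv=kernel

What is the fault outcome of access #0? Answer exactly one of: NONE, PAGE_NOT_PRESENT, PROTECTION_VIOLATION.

Trace:
#0 VA=0x48283A02BCC (r,kernel):
  lvl0: tbl 0x1F, slot 9 ⇒ 0x22007 (P1/RW1/US1/PS0)
  lvl1: tbl 0x22, slot 10 ⇒ 0x23007 (P1/RW1/US1/PS0)
  lvl2: tbl 0x23, slot 29 ⇒ 0x24007 (P1/RW1/US1/PS0)
  lvl3: tbl 0x24, slot 2 ⇒ 0x26007 (P1/RW1/US1/PS0)
  → PA=0x26BCC  (4 entries read)
#1 VA=0x5854021811B (r,kernel):
  lvl0: tbl 0x1F, slot 11 ⇒ 0x29007 (P1/RW1/US1/PS0)
  lvl1: tbl 0x29, slot 21 ⇒ 0x2C007 (P1/RW1/US1/PS0)
  lvl2: tbl 0x2C, slot 1 ⇒ 0x30007 (P1/RW1/US1/PS0)
  lvl3: tbl 0x30, slot 24 ⇒ 0x33007 (P1/RW1/US1/PS0)
  → PA=0x3311B  (4 entries read)
#2 VA=0xE020200D536 (r,kernel):
  lvl0: tbl 0x1F, slot 28 ⇒ 0x35007 (P1/RW1/US1/PS0)
  lvl1: tbl 0x35, slot 8 ⇒ 0x39007 (P1/RW1/US1/PS0)
  lvl2: tbl 0x39, slot 16 ⇒ 0x3D007 (P1/RW1/US1/PS0)
  lvl3: tbl 0x3D, slot 13 ⇒ 0x3F007 (P1/RW1/US1/PS0)
  → PA=0x3F536  (4 entries read)
#3 VA=0x38381200E11 (r,kernel):
  lvl0: tbl 0x1F, slot 7 ⇒ 0x40007 (P1/RW1/US1/PS0)
  lvl1: tbl 0x40, slot 14 ⇒ 0x44007 (P1/RW1/US1/PS0)
  lvl2: tbl 0x44, slot 9 ⇒ 0x47007 (P1/RW1/US1/PS0)
  lvl3: tbl 0x47, slot 0 ⇒ 0x4B007 (P1/RW1/US1/PS0)
  → PA=0x4BE11  (4 entries read)
#4 VA=0x78000000331 (r,kernel):
  lvl0: tbl 0x1F, slot 15 ⇒ 0x4E007 (P1/RW1/US1/PS0)
  lvl1: tbl 0x4E, slot 0 ⇒ 0x52087 (P1/RW1/US1/PS1)
  → PA=0x52331 (huge @L1)  (2 entries read)
#5 VA=0x8000000AC4 (r,kernel):
  lvl0: tbl 0x1F, slot 1 ⇒ 0x2A006 (P0/RW1/US1/PS0)
  → PAGE_NOT_PRESENT  (1 entries read)
#6 VA=0xF0000000F9B (r,kernel):
  lvl0: tbl 0x1F, slot 30 ⇒ 0x55087 (P1/RW1/US1/PS1)
  → PA=0x55F9B (huge @L0)  (1 entries read)
#7 VA=0x4010101E9AC (r,kernel):
  lvl0: tbl 0x1F, slot 8 ⇒ 0x57007 (P1/RW1/US1/PS0)
  lvl1: tbl 0x57, slot 4 ⇒ 0x5A007 (P1/RW1/US1/PS0)
  lvl2: tbl 0x5A, slot 8 ⇒ 0x5B007 (P1/RW1/US1/PS0)
  lvl3: tbl 0x5B, slot 30 ⇒ 0x5F007 (P1/RW1/US1/PS0)
  → PA=0x5F9AC  (4 entries read)

Access #0 fault: NONE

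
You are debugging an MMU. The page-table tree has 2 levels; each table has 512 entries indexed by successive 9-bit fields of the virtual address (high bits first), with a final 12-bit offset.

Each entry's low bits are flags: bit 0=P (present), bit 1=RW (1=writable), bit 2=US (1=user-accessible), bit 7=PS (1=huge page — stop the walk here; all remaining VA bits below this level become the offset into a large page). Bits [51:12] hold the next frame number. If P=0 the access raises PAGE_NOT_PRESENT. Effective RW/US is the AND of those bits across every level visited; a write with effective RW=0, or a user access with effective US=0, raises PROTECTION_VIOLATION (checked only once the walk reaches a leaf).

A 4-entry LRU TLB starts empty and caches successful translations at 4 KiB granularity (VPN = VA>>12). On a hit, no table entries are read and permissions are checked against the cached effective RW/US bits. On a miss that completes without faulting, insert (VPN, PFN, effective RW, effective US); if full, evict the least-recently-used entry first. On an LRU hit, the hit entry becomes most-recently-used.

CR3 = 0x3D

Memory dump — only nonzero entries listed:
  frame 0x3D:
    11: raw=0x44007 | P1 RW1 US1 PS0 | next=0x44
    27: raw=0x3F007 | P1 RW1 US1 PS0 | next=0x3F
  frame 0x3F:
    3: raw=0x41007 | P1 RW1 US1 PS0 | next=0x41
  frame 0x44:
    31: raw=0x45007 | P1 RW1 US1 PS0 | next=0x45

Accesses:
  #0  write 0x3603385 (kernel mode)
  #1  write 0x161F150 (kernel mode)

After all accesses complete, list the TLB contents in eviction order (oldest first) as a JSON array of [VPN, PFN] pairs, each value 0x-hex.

Per-access translation:
#0 VA=0x3603385 (w,kernel):
  [0] read 0x3D idx=27: raw=0x3F007 flags P=1 W=1 U=1 S=0
  [1] read 0x3F idx=3: raw=0x41007 flags P=1 W=1 U=1 S=0
  ⇒ phys 0x41385  [2 reads]
#1 VA=0x161F150 (w,kernel):
  [0] read 0x3D idx=11: raw=0x44007 flags P=1 W=1 U=1 S=0
  [1] read 0x44 idx=31: raw=0x45007 flags P=1 W=1 U=1 S=0
  ⇒ phys 0x45150  [2 reads]

TLB: [["0x3603", "0x41"], ["0x161F", "0x45"]]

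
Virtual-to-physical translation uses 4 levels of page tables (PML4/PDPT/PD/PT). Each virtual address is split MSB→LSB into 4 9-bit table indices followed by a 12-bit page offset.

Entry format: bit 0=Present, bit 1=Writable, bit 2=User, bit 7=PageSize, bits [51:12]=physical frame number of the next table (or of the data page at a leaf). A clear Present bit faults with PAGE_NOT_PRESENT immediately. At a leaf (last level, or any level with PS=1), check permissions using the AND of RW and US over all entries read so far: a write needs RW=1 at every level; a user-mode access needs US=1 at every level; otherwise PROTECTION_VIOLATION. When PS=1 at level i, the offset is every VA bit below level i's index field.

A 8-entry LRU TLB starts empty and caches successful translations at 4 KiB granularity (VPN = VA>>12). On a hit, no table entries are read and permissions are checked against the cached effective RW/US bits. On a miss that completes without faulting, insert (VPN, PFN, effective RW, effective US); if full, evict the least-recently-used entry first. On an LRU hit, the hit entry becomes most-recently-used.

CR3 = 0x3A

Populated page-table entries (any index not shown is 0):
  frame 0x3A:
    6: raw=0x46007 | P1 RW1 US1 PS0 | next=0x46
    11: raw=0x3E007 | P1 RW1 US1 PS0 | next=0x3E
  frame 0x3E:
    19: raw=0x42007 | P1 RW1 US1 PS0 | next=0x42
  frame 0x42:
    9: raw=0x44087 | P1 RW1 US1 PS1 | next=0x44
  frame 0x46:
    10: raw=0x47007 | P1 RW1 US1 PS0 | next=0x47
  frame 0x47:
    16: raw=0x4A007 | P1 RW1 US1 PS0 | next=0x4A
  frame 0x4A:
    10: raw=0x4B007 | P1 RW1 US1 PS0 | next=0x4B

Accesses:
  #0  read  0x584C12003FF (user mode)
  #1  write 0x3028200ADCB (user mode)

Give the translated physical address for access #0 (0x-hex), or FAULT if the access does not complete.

Trace:
#0 VA=0x584C12003FF (r,user):
  lvl0: tbl 0x3A, slot 11 ⇒ 0x3E007 (P1/RW1/US1/PS0)
  lvl1: tbl 0x3E, slot 19 ⇒ 0x42007 (P1/RW1/US1/PS0)
  lvl2: tbl 0x42, slot 9 ⇒ 0x44087 (P1/RW1/US1/PS1)
  ⇒ phys 0x443FF (huge @L2)  [3 reads]
#1 VA=0x3028200ADCB (w,user):
  lvl0: tbl 0x3A, slot 6 ⇒ 0x46007 (P1/RW1/US1/PS0)
  lvl1: tbl 0x46, slot 10 ⇒ 0x47007 (P1/RW1/US1/PS0)
  lvl2: tbl 0x47, slot 16 ⇒ 0x4A007 (P1/RW1/US1/PS0)
  lvl3: tbl 0x4A, slot 10 ⇒ 0x4B007 (P1/RW1/US1/PS0)
  ⇒ phys 0x4BDCB  [4 reads]

Access #0 PA: 0x443FF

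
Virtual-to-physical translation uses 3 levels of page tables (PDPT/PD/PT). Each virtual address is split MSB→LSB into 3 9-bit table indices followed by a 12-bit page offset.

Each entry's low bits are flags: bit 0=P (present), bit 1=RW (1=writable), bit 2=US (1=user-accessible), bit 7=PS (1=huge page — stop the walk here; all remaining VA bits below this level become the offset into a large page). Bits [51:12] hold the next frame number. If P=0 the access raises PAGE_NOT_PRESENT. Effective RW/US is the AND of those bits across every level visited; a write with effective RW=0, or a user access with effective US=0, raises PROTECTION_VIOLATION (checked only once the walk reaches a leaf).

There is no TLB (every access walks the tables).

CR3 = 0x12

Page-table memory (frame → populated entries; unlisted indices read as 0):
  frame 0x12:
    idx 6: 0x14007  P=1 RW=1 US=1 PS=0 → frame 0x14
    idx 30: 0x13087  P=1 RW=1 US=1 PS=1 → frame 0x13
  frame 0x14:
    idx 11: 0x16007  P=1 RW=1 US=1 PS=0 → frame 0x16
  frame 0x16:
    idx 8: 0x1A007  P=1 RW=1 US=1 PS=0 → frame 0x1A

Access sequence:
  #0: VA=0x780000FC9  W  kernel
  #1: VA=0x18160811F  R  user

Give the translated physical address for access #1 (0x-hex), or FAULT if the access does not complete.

Trace:
#0 VA=0x780000FC9 (w,kernel):
  lvl0: tbl 0x12, slot 30 ⇒ 0x13087 (P1/RW1/US1/PS1)
  → PA=0x13FC9 (huge @L0)  (1 entries read)
#1 VA=0x18160811F (r,user):
  lvl0: tbl 0x12, slot 6 ⇒ 0x14007 (P1/RW1/US1/PS0)
  lvl1: tbl 0x14, slot 11 ⇒ 0x16007 (P1/RW1/US1/PS0)
  lvl2: tbl 0x16, slot 8 ⇒ 0x1A007 (P1/RW1/US1/PS0)
  → PA=0x1A11F  (3 entries read)

Access #1 PA: 0x1A11F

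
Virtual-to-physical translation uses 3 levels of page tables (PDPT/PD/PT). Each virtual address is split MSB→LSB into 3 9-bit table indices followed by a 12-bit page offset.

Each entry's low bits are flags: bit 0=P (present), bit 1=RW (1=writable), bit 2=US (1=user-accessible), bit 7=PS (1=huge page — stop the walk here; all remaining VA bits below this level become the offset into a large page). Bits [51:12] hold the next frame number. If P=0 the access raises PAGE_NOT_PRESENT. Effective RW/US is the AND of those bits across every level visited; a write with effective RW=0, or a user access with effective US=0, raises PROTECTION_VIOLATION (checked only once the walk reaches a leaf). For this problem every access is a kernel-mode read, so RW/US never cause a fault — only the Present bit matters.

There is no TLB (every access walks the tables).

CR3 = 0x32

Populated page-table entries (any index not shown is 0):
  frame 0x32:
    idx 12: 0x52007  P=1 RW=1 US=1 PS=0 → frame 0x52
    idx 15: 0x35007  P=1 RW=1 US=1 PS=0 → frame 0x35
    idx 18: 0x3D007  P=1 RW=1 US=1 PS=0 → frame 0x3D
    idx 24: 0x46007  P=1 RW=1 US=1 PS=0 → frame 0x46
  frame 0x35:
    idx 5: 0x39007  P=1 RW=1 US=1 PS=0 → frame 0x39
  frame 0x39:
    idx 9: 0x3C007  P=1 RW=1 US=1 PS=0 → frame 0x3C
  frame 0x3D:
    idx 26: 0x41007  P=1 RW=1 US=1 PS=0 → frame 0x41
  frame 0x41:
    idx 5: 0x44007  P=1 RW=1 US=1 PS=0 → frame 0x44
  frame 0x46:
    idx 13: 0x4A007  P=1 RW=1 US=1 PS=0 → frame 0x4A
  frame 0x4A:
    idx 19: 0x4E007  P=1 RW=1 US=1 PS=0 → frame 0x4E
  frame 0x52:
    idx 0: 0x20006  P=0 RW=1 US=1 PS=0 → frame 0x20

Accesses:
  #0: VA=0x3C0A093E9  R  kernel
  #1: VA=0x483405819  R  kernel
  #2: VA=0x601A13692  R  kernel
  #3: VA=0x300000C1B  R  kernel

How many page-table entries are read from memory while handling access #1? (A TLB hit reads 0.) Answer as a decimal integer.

Walk each access:
#0 VA=0x3C0A093E9 (r,kernel):
  L0: frame=0x32 idx=15 entry=0x35007 [P=1 RW=1 US=1 PS=0]
  L1: frame=0x35 idx=5 entry=0x39007 [P=1 RW=1 US=1 PS=0]
  L2: frame=0x39 idx=9 entry=0x3C007 [P=1 RW=1 US=1 PS=0]
  ⇒ phys 0x3C3E9  [3 reads]
#1 VA=0x483405819 (r,kernel):
  L0: frame=0x32 idx=18 entry=0x3D007 [P=1 RW=1 US=1 PS=0]
  L1: frame=0x3D idx=26 entry=0x41007 [P=1 RW=1 US=1 PS=0]
  L2: frame=0x41 idx=5 entry=0x44007 [P=1 RW=1 US=1 PS=0]
  ⇒ phys 0x44819  [3 reads]
#2 VA=0x601A13692 (r,kernel):
  L0: frame=0x32 idx=24 entry=0x46007 [P=1 RW=1 US=1 PS=0]
  L1: frame=0x46 idx=13 entry=0x4A007 [P=1 RW=1 US=1 PS=0]
  L2: frame=0x4A idx=19 entry=0x4E007 [P=1 RW=1 US=1 PS=0]
  ⇒ phys 0x4E692  [3 reads]
#3 VA=0x300000C1B (r,kernel):
  L0: frame=0x32 idx=12 entry=0x52007 [P=1 RW=1 US=1 PS=0]
  L1: frame=0x52 idx=0 entry=0x20006 [P=0 RW=1 US=1 PS=0]
  ✗ PAGE_NOT_PRESENT  [2 reads]

Entries read for #1: 3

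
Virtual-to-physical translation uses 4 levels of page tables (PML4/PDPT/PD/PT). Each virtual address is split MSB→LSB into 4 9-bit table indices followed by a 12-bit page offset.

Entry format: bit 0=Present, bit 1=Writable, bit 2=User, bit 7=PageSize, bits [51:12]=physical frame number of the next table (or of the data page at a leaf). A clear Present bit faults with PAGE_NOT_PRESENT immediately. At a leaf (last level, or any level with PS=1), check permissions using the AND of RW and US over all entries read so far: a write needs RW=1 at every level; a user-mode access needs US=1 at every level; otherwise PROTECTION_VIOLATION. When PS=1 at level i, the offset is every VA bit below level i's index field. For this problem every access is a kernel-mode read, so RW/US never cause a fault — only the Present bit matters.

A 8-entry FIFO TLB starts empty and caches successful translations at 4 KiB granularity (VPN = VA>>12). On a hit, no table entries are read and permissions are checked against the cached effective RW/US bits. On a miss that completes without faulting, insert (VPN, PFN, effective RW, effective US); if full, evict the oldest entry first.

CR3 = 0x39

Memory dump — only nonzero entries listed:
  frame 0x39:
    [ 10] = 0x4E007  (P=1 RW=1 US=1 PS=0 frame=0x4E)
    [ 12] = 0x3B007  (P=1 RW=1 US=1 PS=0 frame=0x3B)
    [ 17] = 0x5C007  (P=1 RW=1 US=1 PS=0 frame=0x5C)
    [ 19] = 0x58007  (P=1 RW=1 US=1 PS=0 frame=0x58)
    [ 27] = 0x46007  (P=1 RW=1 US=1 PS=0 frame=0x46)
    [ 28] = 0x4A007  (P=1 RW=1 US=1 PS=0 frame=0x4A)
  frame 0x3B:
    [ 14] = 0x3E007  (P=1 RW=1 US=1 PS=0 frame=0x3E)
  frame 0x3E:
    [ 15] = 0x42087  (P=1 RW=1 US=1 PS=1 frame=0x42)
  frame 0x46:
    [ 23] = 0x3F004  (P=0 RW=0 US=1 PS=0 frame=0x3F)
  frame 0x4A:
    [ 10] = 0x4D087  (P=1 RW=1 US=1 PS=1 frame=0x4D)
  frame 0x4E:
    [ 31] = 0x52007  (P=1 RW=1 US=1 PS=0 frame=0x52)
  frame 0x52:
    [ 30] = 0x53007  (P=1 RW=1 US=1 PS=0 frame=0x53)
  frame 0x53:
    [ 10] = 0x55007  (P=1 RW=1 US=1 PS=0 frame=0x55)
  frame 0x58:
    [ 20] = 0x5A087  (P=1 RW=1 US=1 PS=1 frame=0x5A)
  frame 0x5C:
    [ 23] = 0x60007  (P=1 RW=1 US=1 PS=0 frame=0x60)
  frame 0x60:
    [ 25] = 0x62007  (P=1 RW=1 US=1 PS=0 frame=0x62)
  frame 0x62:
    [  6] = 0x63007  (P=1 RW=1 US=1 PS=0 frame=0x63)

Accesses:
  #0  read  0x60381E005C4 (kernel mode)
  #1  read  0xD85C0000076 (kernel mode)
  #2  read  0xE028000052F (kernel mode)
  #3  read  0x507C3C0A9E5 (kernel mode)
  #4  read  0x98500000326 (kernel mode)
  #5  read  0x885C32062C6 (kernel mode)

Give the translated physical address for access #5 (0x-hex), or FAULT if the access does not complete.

Trace:
#0 VA=0x60381E005C4 (r,kernel):
  lvl0: tbl 0x39, slot 12 ⇒ 0x3B007 (P1/RW1/US1/PS0)
  lvl1: tbl 0x3B, slot 14 ⇒ 0x3E007 (P1/RW1/US1/PS0)
  lvl2: tbl 0x3E, slot 15 ⇒ 0x42087 (P1/RW1/US1/PS1)
  ✓ 0x425C4 (huge @L2)  — 3 lookups
#1 VA=0xD85C0000076 (r,kernel):
  lvl0: tbl 0x39, slot 27 ⇒ 0x46007 (P1/RW1/US1/PS0)
  lvl1: tbl 0x46, slot 23 ⇒ 0x3F004 (P0/RW0/US1/PS0)
  ✗ PAGE_NOT_PRESENT  [2 reads]
#2 VA=0xE028000052F (r,kernel):
  lvl0: tbl 0x39, slot 28 ⇒ 0x4A007 (P1/RW1/US1/PS0)
  lvl1: tbl 0x4A, slot 10 ⇒ 0x4D087 (P1/RW1/US1/PS1)
  ✓ 0x4D52F (huge @L1)  — 2 lookups
#3 VA=0x507C3C0A9E5 (r,kernel):
  lvl0: tbl 0x39, slot 10 ⇒ 0x4E007 (P1/RW1/US1/PS0)
  lvl1: tbl 0x4E, slot 31 ⇒ 0x52007 (P1/RW1/US1/PS0)
  lvl2: tbl 0x52, slot 30 ⇒ 0x53007 (P1/RW1/US1/PS0)
  lvl3: tbl 0x53, slot 10 ⇒ 0x55007 (P1/RW1/US1/PS0)
  ✓ 0x559E5  — 4 lookups
#4 VA=0x98500000326 (r,kernel):
  lvl0: tbl 0x39, slot 19 ⇒ 0x58007 (P1/RW1/US1/PS0)
  lvl1: tbl 0x58, slot 20 ⇒ 0x5A087 (P1/RW1/US1/PS1)
  ✓ 0x5A326 (huge @L1)  — 2 lookups
#5 VA=0x885C32062C6 (r,kernel):
  lvl0: tbl 0x39, slot 17 ⇒ 0x5C007 (P1/RW1/US1/PS0)
  lvl1: tbl 0x5C, slot 23 ⇒ 0x60007 (P1/RW1/US1/PS0)
  lvl2: tbl 0x60, slot 25 ⇒ 0x62007 (P1/RW1/US1/PS0)
  lvl3: tbl 0x62, slot 6 ⇒ 0x63007 (P1/RW1/US1/PS0)
  ✓ 0x632C6  — 4 lookups

Access #5 PA: 0x632C6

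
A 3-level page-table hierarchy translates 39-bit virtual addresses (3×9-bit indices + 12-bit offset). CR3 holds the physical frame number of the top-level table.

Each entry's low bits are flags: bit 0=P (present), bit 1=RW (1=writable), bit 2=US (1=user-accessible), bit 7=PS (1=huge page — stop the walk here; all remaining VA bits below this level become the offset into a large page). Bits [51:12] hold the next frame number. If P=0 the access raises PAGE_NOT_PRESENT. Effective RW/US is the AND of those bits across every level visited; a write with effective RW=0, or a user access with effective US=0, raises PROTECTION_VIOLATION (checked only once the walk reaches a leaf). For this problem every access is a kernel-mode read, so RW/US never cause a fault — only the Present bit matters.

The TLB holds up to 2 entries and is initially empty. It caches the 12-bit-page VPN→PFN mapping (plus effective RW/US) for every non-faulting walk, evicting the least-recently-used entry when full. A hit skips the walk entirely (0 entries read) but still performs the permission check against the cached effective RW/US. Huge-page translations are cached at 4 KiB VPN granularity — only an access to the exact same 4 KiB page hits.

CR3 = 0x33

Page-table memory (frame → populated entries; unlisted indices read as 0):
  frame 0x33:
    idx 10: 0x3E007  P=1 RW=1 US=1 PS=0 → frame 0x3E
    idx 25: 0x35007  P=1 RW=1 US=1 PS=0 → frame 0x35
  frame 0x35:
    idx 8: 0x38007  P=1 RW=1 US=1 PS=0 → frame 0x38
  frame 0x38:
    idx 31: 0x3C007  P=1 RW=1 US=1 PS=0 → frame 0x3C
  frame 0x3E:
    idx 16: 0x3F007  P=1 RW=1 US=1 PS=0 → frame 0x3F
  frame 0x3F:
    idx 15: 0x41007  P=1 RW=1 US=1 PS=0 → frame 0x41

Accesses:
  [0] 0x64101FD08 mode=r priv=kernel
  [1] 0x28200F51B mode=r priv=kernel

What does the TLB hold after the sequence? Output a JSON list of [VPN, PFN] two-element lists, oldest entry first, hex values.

Per-access translation:
#0 VA=0x64101FD08 (r,kernel):
  L0: frame=0x33 idx=25 entry=0x35007 [P=1 RW=1 US=1 PS=0]
  L1: frame=0x35 idx=8 entry=0x38007 [P=1 RW=1 US=1 PS=0]
  L2: frame=0x38 idx=31 entry=0x3C007 [P=1 RW=1 US=1 PS=0]
  ⇒ phys 0x3CD08  [3 reads]
#1 VA=0x28200F51B (r,kernel):
  L0: frame=0x33 idx=10 entry=0x3E007 [P=1 RW=1 US=1 PS=0]
  L1: frame=0x3E idx=16 entry=0x3F007 [P=1 RW=1 US=1 PS=0]
  L2: frame=0x3F idx=15 entry=0x41007 [P=1 RW=1 US=1 PS=0]
  ⇒ phys 0x4151B  [3 reads]

TLB: [["0x64101F", "0x3C"], ["0x28200F", "0x41"]]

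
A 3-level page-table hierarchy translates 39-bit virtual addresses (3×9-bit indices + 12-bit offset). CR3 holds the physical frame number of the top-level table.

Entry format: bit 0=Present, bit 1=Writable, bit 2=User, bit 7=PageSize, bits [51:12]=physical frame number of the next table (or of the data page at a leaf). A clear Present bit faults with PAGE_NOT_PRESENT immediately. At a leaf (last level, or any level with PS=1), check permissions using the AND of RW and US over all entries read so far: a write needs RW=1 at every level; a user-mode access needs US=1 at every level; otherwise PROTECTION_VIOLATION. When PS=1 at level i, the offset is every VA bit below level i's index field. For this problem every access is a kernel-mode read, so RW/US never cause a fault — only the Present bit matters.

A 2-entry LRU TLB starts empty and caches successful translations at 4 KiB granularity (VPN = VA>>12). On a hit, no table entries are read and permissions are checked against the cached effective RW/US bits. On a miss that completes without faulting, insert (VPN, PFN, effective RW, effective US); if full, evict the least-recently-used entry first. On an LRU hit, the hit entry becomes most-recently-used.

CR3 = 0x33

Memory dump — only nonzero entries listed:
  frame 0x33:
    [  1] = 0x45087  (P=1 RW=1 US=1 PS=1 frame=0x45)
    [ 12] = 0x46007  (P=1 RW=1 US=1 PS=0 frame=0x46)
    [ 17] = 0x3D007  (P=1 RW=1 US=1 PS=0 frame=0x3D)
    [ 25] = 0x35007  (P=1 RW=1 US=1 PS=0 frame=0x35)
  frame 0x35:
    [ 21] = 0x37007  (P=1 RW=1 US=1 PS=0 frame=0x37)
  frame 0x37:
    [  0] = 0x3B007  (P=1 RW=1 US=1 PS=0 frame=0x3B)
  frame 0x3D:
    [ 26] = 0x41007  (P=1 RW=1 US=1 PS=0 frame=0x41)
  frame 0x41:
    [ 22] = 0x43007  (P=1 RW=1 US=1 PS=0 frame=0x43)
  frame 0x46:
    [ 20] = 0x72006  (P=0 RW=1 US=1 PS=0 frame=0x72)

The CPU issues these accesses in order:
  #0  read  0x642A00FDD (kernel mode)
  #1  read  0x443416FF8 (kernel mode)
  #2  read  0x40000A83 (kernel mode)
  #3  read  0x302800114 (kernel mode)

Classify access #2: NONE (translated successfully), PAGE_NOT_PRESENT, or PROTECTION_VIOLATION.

Trace:
#0 VA=0x642A00FDD (r,kernel):
  L0 @0x33[25] → 0x35007  P=1,RW=1,US=1,PS=0
  L1 @0x35[21] → 0x37007  P=1,RW=1,US=1,PS=0
  L2 @0x37[0] → 0x3B007  P=1,RW=1,US=1,PS=0
  → PA=0x3BFDD  (3 entries read)
#1 VA=0x443416FF8 (r,kernel):
  L0 @0x33[17] → 0x3D007  P=1,RW=1,US=1,PS=0
  L1 @0x3D[26] → 0x41007  P=1,RW=1,US=1,PS=0
  L2 @0x41[22] → 0x43007  P=1,RW=1,US=1,PS=0
  → PA=0x43FF8  (3 entries read)
#2 VA=0x40000A83 (r,kernel):
  L0 @0x33[1] → 0x45087  P=1,RW=1,US=1,PS=1
  → PA=0x45A83 (huge @L0)  (1 entries read)
#3 VA=0x302800114 (r,kernel):
  L0 @0x33[12] → 0x46007  P=1,RW=1,US=1,PS=0
  L1 @0x46[20] → 0x72006  P=0,RW=1,US=1,PS=0
  ⇒ fault: PAGE_NOT_PRESENT  — 2 lookups

Access #2 fault: NONE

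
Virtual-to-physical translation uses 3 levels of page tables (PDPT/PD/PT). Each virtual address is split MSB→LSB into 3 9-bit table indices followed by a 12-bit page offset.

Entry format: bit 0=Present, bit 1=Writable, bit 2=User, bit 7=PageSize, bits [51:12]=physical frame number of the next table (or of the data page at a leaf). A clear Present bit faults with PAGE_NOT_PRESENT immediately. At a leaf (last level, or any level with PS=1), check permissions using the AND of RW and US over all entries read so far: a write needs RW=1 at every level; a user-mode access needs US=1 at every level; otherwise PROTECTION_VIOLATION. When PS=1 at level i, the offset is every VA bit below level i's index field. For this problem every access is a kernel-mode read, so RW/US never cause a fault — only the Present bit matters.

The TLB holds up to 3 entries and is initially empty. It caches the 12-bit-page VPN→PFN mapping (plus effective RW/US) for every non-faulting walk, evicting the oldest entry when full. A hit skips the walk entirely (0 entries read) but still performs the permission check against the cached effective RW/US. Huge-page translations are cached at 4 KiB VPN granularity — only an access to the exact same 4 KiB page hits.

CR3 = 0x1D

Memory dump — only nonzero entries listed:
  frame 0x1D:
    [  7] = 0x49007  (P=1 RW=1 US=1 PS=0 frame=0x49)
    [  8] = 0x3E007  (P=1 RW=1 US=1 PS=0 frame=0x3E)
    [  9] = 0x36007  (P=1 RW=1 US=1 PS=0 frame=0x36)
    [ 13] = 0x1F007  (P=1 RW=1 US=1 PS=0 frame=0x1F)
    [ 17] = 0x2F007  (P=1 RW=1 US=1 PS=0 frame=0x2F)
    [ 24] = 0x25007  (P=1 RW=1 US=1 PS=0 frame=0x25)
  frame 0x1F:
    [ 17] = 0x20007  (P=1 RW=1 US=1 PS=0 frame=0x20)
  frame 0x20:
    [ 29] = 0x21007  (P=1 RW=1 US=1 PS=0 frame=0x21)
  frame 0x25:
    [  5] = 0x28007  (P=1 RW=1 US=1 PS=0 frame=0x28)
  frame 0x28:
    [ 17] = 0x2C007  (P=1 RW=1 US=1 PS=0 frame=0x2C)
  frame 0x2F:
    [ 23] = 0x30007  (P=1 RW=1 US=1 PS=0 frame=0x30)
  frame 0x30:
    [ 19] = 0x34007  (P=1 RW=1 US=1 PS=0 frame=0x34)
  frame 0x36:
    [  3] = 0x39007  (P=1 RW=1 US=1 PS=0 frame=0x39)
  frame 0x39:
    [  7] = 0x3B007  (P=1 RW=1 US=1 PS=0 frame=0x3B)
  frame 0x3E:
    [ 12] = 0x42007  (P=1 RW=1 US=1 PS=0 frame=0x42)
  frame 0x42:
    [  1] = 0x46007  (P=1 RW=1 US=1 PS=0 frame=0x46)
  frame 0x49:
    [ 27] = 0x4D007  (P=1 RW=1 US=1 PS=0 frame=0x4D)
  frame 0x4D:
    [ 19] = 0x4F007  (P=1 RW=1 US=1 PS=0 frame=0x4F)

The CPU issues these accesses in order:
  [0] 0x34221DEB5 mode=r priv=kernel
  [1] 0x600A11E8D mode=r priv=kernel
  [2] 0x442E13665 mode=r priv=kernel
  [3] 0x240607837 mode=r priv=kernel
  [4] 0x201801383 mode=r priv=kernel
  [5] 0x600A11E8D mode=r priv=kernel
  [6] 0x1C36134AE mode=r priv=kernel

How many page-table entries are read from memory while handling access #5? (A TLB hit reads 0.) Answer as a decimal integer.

Walk each access:
#0 VA=0x34221DEB5 (r,kernel):
  lvl0: tbl 0x1D, slot 13 ⇒ 0x1F007 (P1/RW1/US1/PS0)
  lvl1: tbl 0x1F, slot 17 ⇒ 0x20007 (P1/RW1/US1/PS0)
  lvl2: tbl 0x20, slot 29 ⇒ 0x21007 (P1/RW1/US1/PS0)
  ✓ 0x21EB5  — 3 lookups
#1 VA=0x600A11E8D (r,kernel):
  lvl0: tbl 0x1D, slot 24 ⇒ 0x25007 (P1/RW1/US1/PS0)
  lvl1: tbl 0x25, slot 5 ⇒ 0x28007 (P1/RW1/US1/PS0)
  lvl2: tbl 0x28, slot 17 ⇒ 0x2C007 (P1/RW1/US1/PS0)
  ✓ 0x2CE8D  — 3 lookups
#2 VA=0x442E13665 (r,kernel):
  lvl0: tbl 0x1D, slot 17 ⇒ 0x2F007 (P1/RW1/US1/PS0)
  lvl1: tbl 0x2F, slot 23 ⇒ 0x30007 (P1/RW1/US1/PS0)
  lvl2: tbl 0x30, slot 19 ⇒ 0x34007 (P1/RW1/US1/PS0)
  ✓ 0x34665  — 3 lookups
#3 VA=0x240607837 (r,kernel):
  lvl0: tbl 0x1D, slot 9 ⇒ 0x36007 (P1/RW1/US1/PS0)
  lvl1: tbl 0x36, slot 3 ⇒ 0x39007 (P1/RW1/US1/PS0)
  lvl2: tbl 0x39, slot 7 ⇒ 0x3B007 (P1/RW1/US1/PS0)
  ✓ 0x3B837  — 3 lookups
#4 VA=0x201801383 (r,kernel):
  lvl0: tbl 0x1D, slot 8 ⇒ 0x3E007 (P1/RW1/US1/PS0)
  lvl1: tbl 0x3E, slot 12 ⇒ 0x42007 (P1/RW1/US1/PS0)
  lvl2: tbl 0x42, slot 1 ⇒ 0x46007 (P1/RW1/US1/PS0)
  ✓ 0x46383  — 3 lookups
#5 VA=0x600A11E8D (r,kernel):
  lvl0: tbl 0x1D, slot 24 ⇒ 0x25007 (P1/RW1/US1/PS0)
  lvl1: tbl 0x25, slot 5 ⇒ 0x28007 (P1/RW1/US1/PS0)
  lvl2: tbl 0x28, slot 17 ⇒ 0x2C007 (P1/RW1/US1/PS0)
  ✓ 0x2CE8D  — 3 lookups
#6 VA=0x1C36134AE (r,kernel):
  lvl0: tbl 0x1D, slot 7 ⇒ 0x49007 (P1/RW1/US1/PS0)
  lvl1: tbl 0x49, slot 27 ⇒ 0x4D007 (P1/RW1/US1/PS0)
  lvl2: tbl 0x4D, slot 19 ⇒ 0x4F007 (P1/RW1/US1/PS0)
  ✓ 0x4F4AE  — 3 lookups

Entries read for #5: 3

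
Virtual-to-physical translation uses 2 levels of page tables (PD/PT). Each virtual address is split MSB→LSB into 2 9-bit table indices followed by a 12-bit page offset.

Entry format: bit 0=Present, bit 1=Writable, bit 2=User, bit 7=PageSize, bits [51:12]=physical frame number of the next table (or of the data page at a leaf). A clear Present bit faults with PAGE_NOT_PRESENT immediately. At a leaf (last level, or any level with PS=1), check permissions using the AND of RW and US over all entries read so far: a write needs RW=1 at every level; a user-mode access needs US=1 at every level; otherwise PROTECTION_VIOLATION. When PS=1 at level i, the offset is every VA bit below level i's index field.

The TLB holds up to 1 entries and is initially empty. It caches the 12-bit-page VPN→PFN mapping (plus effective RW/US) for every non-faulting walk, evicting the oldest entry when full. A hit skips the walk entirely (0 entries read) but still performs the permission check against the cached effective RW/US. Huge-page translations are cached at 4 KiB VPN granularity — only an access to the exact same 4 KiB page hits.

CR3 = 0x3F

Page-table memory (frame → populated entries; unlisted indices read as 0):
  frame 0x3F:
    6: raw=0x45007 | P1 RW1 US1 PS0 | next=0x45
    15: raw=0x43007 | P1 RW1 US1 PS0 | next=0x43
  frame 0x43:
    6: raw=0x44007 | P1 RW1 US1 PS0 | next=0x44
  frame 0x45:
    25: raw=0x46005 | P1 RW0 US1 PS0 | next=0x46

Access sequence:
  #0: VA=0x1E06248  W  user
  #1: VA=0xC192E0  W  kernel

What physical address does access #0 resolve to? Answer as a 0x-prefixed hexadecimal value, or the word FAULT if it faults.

Per-access translation:
#0 VA=0x1E06248 (w,user):
  L0 @0x3F[15] → 0x43007  P=1,RW=1,US=1,PS=0
  L1 @0x43[6] → 0x44007  P=1,RW=1,US=1,PS=0
  ✓ 0x44248  — 2 lookups
#1 VA=0xC192E0 (w,kernel):
  L0 @0x3F[6] → 0x45007  P=1,RW=1,US=1,PS=0
  L1 @0x45[25] → 0x46005  P=1,RW=0,US=1,PS=0
  → PROTECTION_VIOLATION  (2 entries read)

Access #0 PA: 0x44248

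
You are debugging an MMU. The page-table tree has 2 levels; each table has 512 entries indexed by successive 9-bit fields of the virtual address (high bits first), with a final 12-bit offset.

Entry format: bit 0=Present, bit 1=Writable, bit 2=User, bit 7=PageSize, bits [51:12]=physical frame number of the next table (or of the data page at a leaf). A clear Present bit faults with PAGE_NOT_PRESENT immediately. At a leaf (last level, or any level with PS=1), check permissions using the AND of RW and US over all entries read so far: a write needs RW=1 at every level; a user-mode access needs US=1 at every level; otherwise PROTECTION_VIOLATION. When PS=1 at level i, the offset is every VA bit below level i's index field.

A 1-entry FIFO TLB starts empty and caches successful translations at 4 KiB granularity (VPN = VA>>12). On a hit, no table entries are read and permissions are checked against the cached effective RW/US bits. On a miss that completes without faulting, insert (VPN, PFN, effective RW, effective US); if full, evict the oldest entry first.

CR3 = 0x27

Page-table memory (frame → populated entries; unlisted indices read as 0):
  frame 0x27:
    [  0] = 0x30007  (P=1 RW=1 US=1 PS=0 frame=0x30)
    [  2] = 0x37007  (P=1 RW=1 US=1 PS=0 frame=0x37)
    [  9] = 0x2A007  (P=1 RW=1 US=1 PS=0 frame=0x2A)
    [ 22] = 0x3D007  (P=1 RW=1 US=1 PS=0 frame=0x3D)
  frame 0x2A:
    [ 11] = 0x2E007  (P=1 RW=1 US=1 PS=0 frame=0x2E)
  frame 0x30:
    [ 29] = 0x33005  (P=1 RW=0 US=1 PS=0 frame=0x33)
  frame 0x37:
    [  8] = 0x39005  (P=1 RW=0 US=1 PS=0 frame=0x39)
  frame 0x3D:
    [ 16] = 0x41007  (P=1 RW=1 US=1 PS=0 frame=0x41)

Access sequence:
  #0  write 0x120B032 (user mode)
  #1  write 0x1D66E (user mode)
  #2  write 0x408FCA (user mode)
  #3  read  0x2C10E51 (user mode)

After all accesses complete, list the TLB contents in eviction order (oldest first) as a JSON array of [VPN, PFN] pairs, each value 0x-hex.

Trace:
#0 VA=0x120B032 (w,user):
  L0: frame=0x27 idx=9 entry=0x2A007 [P=1 RW=1 US=1 PS=0]
  L1: frame=0x2A idx=11 entry=0x2E007 [P=1 RW=1 US=1 PS=0]
  ⇒ phys 0x2E032  [2 reads]
#1 VA=0x1D66E (w,user):
  L0: frame=0x27 idx=0 entry=0x30007 [P=1 RW=1 US=1 PS=0]
  L1: frame=0x30 idx=29 entry=0x33005 [P=1 RW=0 US=1 PS=0]
  → PROTECTION_VIOLATION  (2 entries read)
#2 VA=0x408FCA (w,user):
  L0: frame=0x27 idx=2 entry=0x37007 [P=1 RW=1 US=1 PS=0]
  L1: frame=0x37 idx=8 entry=0x39005 [P=1 RW=0 US=1 PS=0]
  → PROTECTION_VIOLATION  (2 entries read)
#3 VA=0x2C10E51 (r,user):
  L0: frame=0x27 idx=22 entry=0x3D007 [P=1 RW=1 US=1 PS=0]
  L1: frame=0x3D idx=16 entry=0x41007 [P=1 RW=1 US=1 PS=0]
  ⇒ phys 0x41E51  [2 reads]

TLB: [["0x2C10", "0x41"]]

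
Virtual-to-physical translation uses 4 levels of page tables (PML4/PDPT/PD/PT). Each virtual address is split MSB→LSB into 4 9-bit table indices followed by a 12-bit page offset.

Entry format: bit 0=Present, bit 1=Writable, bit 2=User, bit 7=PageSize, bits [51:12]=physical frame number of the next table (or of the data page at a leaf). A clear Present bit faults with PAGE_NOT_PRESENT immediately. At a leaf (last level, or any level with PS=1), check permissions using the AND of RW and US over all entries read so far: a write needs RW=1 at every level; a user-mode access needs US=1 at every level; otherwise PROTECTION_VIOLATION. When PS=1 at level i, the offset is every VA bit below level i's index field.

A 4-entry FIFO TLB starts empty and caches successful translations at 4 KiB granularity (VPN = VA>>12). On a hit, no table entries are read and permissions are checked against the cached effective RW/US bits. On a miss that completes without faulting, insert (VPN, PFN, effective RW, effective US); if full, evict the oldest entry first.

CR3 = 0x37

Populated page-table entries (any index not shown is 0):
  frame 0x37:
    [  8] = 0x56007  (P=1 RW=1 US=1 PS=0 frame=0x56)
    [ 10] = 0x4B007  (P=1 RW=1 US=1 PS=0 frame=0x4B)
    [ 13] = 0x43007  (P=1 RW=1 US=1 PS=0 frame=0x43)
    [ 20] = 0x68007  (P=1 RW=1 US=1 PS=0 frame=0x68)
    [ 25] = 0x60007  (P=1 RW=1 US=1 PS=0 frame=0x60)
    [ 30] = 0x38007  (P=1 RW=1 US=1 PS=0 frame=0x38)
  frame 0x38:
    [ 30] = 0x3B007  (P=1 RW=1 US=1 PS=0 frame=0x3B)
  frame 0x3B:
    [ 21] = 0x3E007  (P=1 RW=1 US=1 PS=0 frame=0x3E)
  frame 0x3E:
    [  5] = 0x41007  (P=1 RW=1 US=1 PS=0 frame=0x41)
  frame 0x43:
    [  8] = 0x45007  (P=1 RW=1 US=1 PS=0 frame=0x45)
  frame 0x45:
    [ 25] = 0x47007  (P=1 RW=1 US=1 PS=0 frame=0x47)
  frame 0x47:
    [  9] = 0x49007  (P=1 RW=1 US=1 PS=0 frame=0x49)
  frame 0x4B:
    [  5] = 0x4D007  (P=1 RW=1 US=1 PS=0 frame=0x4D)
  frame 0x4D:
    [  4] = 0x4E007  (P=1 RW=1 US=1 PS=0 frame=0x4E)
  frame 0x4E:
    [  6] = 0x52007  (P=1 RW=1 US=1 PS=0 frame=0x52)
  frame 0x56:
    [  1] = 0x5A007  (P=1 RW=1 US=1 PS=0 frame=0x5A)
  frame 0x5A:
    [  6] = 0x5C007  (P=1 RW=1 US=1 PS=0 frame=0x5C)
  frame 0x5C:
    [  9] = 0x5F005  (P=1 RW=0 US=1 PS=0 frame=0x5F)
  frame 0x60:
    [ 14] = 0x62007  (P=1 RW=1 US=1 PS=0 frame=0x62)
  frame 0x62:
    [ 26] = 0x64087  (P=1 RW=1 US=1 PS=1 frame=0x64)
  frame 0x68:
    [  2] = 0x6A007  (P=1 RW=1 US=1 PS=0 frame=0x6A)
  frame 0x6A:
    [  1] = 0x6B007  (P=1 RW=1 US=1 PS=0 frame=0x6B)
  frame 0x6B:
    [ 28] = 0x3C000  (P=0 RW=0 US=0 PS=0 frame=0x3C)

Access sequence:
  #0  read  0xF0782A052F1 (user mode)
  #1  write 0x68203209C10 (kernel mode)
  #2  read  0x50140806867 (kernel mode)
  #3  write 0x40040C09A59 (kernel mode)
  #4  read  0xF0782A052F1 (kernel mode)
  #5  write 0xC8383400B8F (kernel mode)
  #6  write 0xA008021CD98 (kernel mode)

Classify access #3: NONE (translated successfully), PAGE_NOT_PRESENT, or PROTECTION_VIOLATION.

Trace:
#0 VA=0xF0782A052F1 (r,user):
  lvl0: tbl 0x37, slot 30 ⇒ 0x38007 (P1/RW1/US1/PS0)
  lvl1: tbl 0x38, slot 30 ⇒ 0x3B007 (P1/RW1/US1/PS0)
  lvl2: tbl 0x3B, slot 21 ⇒ 0x3E007 (P1/RW1/US1/PS0)
  lvl3: tbl 0x3E, slot 5 ⇒ 0x41007 (P1/RW1/US1/PS0)
  ⇒ phys 0x412F1  [4 reads]
#1 VA=0x68203209C10 (w,kernel):
  lvl0: tbl 0x37, slot 13 ⇒ 0x43007 (P1/RW1/US1/PS0)
  lvl1: tbl 0x43, slot 8 ⇒ 0x45007 (P1/RW1/US1/PS0)
  lvl2: tbl 0x45, slot 25 ⇒ 0x47007 (P1/RW1/US1/PS0)
  lvl3: tbl 0x47, slot 9 ⇒ 0x49007 (P1/RW1/US1/PS0)
  ⇒ phys 0x49C10  [4 reads]
#2 VA=0x50140806867 (r,kernel):
  lvl0: tbl 0x37, slot 10 ⇒ 0x4B007 (P1/RW1/US1/PS0)
  lvl1: tbl 0x4B, slot 5 ⇒ 0x4D007 (P1/RW1/US1/PS0)
  lvl2: tbl 0x4D, slot 4 ⇒ 0x4E007 (P1/RW1/US1/PS0)
  lvl3: tbl 0x4E, slot 6 ⇒ 0x52007 (P1/RW1/US1/PS0)
  ⇒ phys 0x52867  [4 reads]
#3 VA=0x40040C09A59 (w,kernel):
  lvl0: tbl 0x37, slot 8 ⇒ 0x56007 (P1/RW1/US1/PS0)
  lvl1: tbl 0x56, slot 1 ⇒ 0x5A007 (P1/RW1/US1/PS0)
  lvl2: tbl 0x5A, slot 6 ⇒ 0x5C007 (P1/RW1/US1/PS0)
  lvl3: tbl 0x5C, slot 9 ⇒ 0x5F005 (P1/RW0/US1/PS0)
  → PROTECTION_VIOLATION  (4 entries read)
#4 VA=0xF0782A052F1 (r,kernel):
  TLB hit vpn=0xF0782A05 → PA=0x412F1
#5 VA=0xC8383400B8F (w,kernel):
  lvl0: tbl 0x37, slot 25 ⇒ 0x60007 (P1/RW1/US1/PS0)
  lvl1: tbl 0x60, slot 14 ⇒ 0x62007 (P1/RW1/US1/PS0)
  lvl2: tbl 0x62, slot 26 ⇒ 0x64087 (P1/RW1/US1/PS1)
  ⇒ phys 0x64B8F (huge @L2)  [3 reads]
#6 VA=0xA008021CD98 (w,kernel):
  lvl0: tbl 0x37, slot 20 ⇒ 0x68007 (P1/RW1/US1/PS0)
  lvl1: tbl 0x68, slot 2 ⇒ 0x6A007 (P1/RW1/US1/PS0)
  lvl2: tbl 0x6A, slot 1 ⇒ 0x6B007 (P1/RW1/US1/PS0)
  lvl3: tbl 0x6B, slot 28 ⇒ 0x3C000 (P0/RW0/US0/PS0)
  → PAGE_NOT_PRESENT  (4 entries read)

Access #3 fault: PROTECTION_VIOLATION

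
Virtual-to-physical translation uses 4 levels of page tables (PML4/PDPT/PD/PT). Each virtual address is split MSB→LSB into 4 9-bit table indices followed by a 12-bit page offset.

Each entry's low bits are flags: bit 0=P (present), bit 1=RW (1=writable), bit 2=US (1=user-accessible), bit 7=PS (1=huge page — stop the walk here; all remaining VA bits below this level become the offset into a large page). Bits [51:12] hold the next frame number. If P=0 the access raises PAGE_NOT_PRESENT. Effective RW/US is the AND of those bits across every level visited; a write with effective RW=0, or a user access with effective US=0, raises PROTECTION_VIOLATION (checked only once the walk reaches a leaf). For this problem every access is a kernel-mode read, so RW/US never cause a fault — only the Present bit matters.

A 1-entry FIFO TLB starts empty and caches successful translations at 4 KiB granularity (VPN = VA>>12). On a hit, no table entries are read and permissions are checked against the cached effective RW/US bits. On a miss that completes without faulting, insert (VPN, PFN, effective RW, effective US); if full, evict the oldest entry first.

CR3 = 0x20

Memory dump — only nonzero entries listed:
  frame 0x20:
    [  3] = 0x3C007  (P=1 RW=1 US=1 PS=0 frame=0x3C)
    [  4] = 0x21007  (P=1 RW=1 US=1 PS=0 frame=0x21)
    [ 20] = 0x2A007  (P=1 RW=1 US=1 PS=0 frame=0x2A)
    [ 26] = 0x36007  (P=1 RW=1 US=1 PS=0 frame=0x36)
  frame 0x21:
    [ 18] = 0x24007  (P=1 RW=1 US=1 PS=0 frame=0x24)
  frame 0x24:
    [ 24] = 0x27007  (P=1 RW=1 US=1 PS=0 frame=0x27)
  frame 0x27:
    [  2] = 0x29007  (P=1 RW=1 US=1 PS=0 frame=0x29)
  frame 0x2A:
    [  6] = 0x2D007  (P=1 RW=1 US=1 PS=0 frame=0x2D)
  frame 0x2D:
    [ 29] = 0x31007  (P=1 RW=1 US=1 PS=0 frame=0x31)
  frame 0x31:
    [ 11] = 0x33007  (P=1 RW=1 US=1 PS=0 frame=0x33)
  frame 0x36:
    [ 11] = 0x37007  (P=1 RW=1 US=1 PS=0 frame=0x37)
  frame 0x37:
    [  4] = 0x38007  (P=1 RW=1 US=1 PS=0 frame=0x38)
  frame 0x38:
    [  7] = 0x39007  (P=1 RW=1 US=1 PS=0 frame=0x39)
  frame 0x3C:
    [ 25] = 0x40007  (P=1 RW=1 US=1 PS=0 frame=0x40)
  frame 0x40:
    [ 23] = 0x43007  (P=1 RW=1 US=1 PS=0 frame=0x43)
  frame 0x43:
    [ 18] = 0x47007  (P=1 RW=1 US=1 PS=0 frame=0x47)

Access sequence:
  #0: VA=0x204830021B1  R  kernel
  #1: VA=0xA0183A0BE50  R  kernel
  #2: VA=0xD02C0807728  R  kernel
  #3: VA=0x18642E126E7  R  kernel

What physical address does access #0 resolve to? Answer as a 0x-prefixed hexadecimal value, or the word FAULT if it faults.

Trace:
#0 VA=0x204830021B1 (r,kernel):
  lvl0: tbl 0x20, slot 4 ⇒ 0x21007 (P1/RW1/US1/PS0)
  lvl1: tbl 0x21, slot 18 ⇒ 0x24007 (P1/RW1/US1/PS0)
  lvl2: tbl 0x24, slot 24 ⇒ 0x27007 (P1/RW1/US1/PS0)
  lvl3: tbl 0x27, slot 2 ⇒ 0x29007 (P1/RW1/US1/PS0)
  ✓ 0x291B1  — 4 lookups
#1 VA=0xA0183A0BE50 (r,kernel):
  lvl0: tbl 0x20, slot 20 ⇒ 0x2A007 (P1/RW1/US1/PS0)
  lvl1: tbl 0x2A, slot 6 ⇒ 0x2D007 (P1/RW1/US1/PS0)
  lvl2: tbl 0x2D, slot 29 ⇒ 0x31007 (P1/RW1/US1/PS0)
  lvl3: tbl 0x31, slot 11 ⇒ 0x33007 (P1/RW1/US1/PS0)
  ✓ 0x33E50  — 4 lookups
#2 VA=0xD02C0807728 (r,kernel):
  lvl0: tbl 0x20, slot 26 ⇒ 0x36007 (P1/RW1/US1/PS0)
  lvl1: tbl 0x36, slot 11 ⇒ 0x37007 (P1/RW1/US1/PS0)
  lvl2: tbl 0x37, slot 4 ⇒ 0x38007 (P1/RW1/US1/PS0)
  lvl3: tbl 0x38, slot 7 ⇒ 0x39007 (P1/RW1/US1/PS0)
  ✓ 0x39728  — 4 lookups
#3 VA=0x18642E126E7 (r,kernel):
  lvl0: tbl 0x20, slot 3 ⇒ 0x3C007 (P1/RW1/US1/PS0)
  lvl1: tbl 0x3C, slot 25 ⇒ 0x40007 (P1/RW1/US1/PS0)
  lvl2: tbl 0x40, slot 23 ⇒ 0x43007 (P1/RW1/US1/PS0)
  lvl3: tbl 0x43, slot 18 ⇒ 0x47007 (P1/RW1/US1/PS0)
  ✓ 0x476E7  — 4 lookups

Access #0 PA: 0x291B1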